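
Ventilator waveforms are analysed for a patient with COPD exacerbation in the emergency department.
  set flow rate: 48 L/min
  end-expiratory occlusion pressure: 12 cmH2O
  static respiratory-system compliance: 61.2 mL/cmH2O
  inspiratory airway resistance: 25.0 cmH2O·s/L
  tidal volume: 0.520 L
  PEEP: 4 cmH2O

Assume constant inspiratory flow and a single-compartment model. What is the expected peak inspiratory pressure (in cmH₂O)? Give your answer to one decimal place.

40.5

Flow: 48 L/min ÷ 60 = 0.8 L/s.
Total PEEP = 12 cmH2O (set 4 + intrinsic 8); this is the baseline alveolar pressure.
Equation of motion (constant flow): PIP = Vt/C + R·V̇ + PEEP.
PIP = 520/61.2 + 25.0×0.8 + 12 = 8.497 + 20.0 + 12 = 40.497 cmH2O.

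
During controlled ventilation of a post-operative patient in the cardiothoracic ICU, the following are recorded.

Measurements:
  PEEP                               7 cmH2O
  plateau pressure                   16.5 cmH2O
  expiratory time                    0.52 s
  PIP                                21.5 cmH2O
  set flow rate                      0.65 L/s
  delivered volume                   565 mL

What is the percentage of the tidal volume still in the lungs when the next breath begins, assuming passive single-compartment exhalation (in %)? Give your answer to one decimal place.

R = (PIP − Pplat)/V̇ = (21.5 − 16.5) / 0.65 = 5.0/0.65 = 7.692 cmH2O·s/L.
C = Vt/(Pplat − PEEP) = 565.0 / (16.5 − 7) = 565.0/9.5 = 59.474 mL/cmH2O.
τ = R × C = 7.692 × 0.05947 L/cmH2O = 0.4574 s.
Fraction remaining at end-expiration = e^(−Te/τ) = e^(−0.52/0.4574) = 0.3208 → 32.08%.

32.1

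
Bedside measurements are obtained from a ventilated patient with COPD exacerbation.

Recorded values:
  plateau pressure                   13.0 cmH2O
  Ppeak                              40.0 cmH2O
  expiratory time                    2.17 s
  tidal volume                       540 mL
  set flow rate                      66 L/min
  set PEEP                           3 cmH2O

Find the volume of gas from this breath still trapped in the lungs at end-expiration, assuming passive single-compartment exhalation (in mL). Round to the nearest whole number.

105

Flow: 66 L/min ÷ 60 = 1.1 L/s.
R = (PIP − Pplat)/V̇ = (40.0 − 13.0) / 1.1 = 27.0/1.1 = 24.545 cmH2O·s/L.
C = Vt/(Pplat − PEEP) = 540.0 / (13.0 − 3) = 540.0/10.0 = 54.0 mL/cmH2O.
τ = R × C = 24.545 × 0.054 L/cmH2O = 1.325 s.
Fraction remaining = e^(−Te/τ) = e^(−2.17/1.325) = 0.1944.
Trapped volume = 540.0 × 0.1944 = 104.98 mL.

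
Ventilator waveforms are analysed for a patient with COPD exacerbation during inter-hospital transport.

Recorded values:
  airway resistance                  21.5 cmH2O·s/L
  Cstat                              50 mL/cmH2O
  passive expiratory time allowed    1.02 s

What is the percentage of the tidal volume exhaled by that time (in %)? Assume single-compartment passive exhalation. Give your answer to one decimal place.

61.3

τ = R × C = 21.5 × 50 mL/cmH2O = 21.5 × 0.050 L/cmH2O = 1.075 s.
Passive exhalation: V(t)/V₀ = e^(−t/τ) = e^(−1.02/1.075) = 0.3872.
Fraction exhaled = 1 − 0.3872 = 0.6128 → 61.28%.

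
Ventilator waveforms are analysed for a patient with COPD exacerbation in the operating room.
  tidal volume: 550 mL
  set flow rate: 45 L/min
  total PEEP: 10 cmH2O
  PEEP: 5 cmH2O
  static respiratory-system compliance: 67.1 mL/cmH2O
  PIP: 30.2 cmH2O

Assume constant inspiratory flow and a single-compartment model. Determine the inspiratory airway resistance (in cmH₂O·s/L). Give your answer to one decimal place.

16.0

Flow: 45 L/min ÷ 60 = 0.75 L/s.
Total PEEP = 10 cmH2O (set 5 + intrinsic 5); this is the baseline alveolar pressure.
Equation of motion (constant flow): PIP = Vt/C + R·V̇ + PEEP.
R·V̇ = PIP − Vt/C − PEEP = 30.2 − 550/67.1 − 10 = 30.2 − 8.197 − 10 = 12.003 cmH2O.
R = 12.003 / 0.75 = 16.004 cmH2O·s/L.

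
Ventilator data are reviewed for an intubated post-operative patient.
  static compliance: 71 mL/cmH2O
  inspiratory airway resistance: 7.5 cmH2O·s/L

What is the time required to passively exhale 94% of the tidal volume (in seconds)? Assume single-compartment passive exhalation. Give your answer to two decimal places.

τ = R × C = 7.5 × 71 mL/cmH2O = 7.5 × 0.071 L/cmH2O = 0.5325 s.
Exhaled fraction f = 1 − e^(−t/τ) → t = −τ·ln(1 − f) = −0.5325·ln(0.06) = 1.498 s.

1.50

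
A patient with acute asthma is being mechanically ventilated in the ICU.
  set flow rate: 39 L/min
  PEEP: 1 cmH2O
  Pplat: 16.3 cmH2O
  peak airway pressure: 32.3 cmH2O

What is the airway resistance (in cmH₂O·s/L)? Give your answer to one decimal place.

24.6

Flow: 39 L/min ÷ 60 = 0.65 L/s.
Raw = (PIP − Pplat) / flow = (32.3 − 16.3) / 0.65 = 16.0 / 0.65 = 24.615 cmH2O·s/L.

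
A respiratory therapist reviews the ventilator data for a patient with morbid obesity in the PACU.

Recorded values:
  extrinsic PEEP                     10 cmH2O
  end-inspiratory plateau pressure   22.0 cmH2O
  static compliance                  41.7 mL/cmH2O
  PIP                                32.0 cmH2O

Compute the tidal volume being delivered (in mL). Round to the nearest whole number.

Vt = Cstat × (Pplat − PEEP) = 41.7 × (22.0 − 10) = 41.7 × 12.0 = 500.4 mL.

500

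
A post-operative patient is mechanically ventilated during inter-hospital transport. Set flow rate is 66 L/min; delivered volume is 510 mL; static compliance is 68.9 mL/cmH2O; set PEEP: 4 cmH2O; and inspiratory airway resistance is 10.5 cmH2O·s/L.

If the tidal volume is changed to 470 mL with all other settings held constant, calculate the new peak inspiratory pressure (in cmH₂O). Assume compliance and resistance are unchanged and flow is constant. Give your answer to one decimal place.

22.4

Flow: 66 L/min ÷ 60 = 1.1 L/s.
PIP = Vt/C + R·V̇ + PEEP (constant-flow equation of motion).
Only the elastic term changes: ΔPIP = ΔVt / C = (470 − 510) / 68.9 = -0.5806 cmH2O.
Original PIP = 510/68.9 + 10.5×1.1 + 4 = 22.952 cmH2O; new PIP = 22.952 + (-0.5806) = 22.371 cmH2O.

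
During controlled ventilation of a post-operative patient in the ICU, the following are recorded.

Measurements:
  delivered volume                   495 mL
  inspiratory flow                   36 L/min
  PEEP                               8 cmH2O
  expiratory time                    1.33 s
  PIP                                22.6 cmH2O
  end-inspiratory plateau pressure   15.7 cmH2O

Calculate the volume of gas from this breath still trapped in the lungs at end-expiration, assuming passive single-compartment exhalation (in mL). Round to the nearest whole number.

Flow: 36 L/min ÷ 60 = 0.6 L/s.
R = (PIP − Pplat)/V̇ = (22.6 − 15.7) / 0.6 = 6.9/0.6 = 11.5 cmH2O·s/L.
C = Vt/(Pplat − PEEP) = 495.0 / (15.7 − 8) = 495.0/7.7 = 64.286 mL/cmH2O.
τ = R × C = 11.5 × 0.06429 L/cmH2O = 0.7393 s.
Fraction remaining = e^(−Te/τ) = e^(−1.33/0.7393) = 0.1655.
Trapped volume = 495.0 × 0.1655 = 81.923 mL.

82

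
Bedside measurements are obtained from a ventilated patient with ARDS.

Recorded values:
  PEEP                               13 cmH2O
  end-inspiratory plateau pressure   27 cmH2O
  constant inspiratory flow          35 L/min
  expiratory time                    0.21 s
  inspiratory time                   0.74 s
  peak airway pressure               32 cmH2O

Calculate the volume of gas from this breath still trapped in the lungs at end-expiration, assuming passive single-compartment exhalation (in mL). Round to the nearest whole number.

195

Flow: 35 L/min ÷ 60 = 0.5833 L/s.
Vt = flow × Ti = 0.5833 L/s × 0.74 s × 1000 mL/L = 431.64 mL.
R = (PIP − Pplat)/V̇ = (32 − 27) / 0.5833 = 5.0/0.5833 = 8.572 cmH2O·s/L.
C = Vt/(Pplat − PEEP) = 431.64 / (27 − 13) = 431.64/14.0 = 30.831 mL/cmH2O.
τ = R × C = 8.572 × 0.03083 L/cmH2O = 0.2643 s.
Fraction remaining = e^(−Te/τ) = e^(−0.21/0.2643) = 0.4518.
Trapped volume = 431.64 × 0.4518 = 195.01 mL.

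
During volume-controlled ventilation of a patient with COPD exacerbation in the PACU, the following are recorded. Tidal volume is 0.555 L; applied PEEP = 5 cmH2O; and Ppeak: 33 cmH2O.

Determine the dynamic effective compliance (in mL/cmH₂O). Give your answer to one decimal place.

Dynamic compliance = Vt / (PIP − PEEP) = 555 / (33 − 5) = 555 / 28.0 = 19.821 mL/cmH2O.

19.8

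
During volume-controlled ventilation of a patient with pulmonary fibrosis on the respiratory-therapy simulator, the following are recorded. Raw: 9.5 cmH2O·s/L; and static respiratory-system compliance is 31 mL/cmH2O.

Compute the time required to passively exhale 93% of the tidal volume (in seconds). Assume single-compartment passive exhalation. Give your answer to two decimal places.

0.78

τ = R × C = 9.5 × 31 mL/cmH2O = 9.5 × 0.031 L/cmH2O = 0.2945 s.
Exhaled fraction f = 1 − e^(−t/τ) → t = −τ·ln(1 − f) = −0.2945·ln(0.07) = 0.7832 s.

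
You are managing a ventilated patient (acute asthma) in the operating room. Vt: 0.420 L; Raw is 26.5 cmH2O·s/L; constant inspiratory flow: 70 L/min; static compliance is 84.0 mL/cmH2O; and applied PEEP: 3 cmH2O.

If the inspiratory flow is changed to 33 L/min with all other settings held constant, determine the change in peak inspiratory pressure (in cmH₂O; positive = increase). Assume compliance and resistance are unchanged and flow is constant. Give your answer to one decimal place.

-16.3

Flow: 70 L/min ÷ 60 = 1.1667 L/s.
New flow: 33 L/min ÷ 60 = 0.55 L/s.
PIP = Vt/C + R·V̇ + PEEP (constant-flow equation of motion).
Only the resistive term changes: ΔPIP = R × ΔV̇ = 26.5 × (0.55 − 1.1667) = 26.5 × -0.6167 = -16.343 cmH2O.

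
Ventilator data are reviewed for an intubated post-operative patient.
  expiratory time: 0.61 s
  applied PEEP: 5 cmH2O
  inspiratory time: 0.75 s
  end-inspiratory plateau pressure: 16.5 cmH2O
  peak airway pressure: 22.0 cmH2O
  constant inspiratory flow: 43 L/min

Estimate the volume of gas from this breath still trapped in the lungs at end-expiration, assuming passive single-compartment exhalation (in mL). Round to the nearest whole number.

Flow: 43 L/min ÷ 60 = 0.7167 L/s.
Vt = flow × Ti = 0.7167 L/s × 0.75 s × 1000 mL/L = 537.53 mL.
R = (PIP − Pplat)/V̇ = (22.0 − 16.5) / 0.7167 = 5.5/0.7167 = 7.674 cmH2O·s/L.
C = Vt/(Pplat − PEEP) = 537.53 / (16.5 − 5) = 537.53/11.5 = 46.742 mL/cmH2O.
τ = R × C = 7.674 × 0.04674 L/cmH2O = 0.3587 s.
Fraction remaining = e^(−Te/τ) = e^(−0.61/0.3587) = 0.1826.
Trapped volume = 537.53 × 0.1826 = 98.153 mL.

98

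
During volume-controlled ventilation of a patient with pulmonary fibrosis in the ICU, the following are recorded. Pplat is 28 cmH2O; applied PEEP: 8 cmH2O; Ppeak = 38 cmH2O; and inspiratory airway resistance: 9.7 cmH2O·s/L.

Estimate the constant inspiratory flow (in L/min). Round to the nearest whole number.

flow = (PIP − Pplat) / Raw = (38 − 28) / 9.7 = 1.031 L/s × 60 = 61.86 L/min.

62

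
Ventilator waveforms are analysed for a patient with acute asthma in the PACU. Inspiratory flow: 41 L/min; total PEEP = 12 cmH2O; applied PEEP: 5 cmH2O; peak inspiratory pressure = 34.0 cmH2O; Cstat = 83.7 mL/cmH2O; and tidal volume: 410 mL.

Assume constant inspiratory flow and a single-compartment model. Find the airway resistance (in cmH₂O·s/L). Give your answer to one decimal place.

Flow: 41 L/min ÷ 60 = 0.6833 L/s.
Total PEEP = 12 cmH2O (set 5 + intrinsic 7); this is the baseline alveolar pressure.
Equation of motion (constant flow): PIP = Vt/C + R·V̇ + PEEP.
R·V̇ = PIP − Vt/C − PEEP = 34.0 − 410/83.7 − 12 = 34.0 − 4.898 − 12 = 17.102 cmH2O.
R = 17.102 / 0.6833 = 25.029 cmH2O·s/L.

25.0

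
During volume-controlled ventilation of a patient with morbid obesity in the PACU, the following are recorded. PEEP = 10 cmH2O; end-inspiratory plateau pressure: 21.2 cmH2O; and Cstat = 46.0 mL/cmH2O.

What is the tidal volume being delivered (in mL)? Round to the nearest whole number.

515

Vt = Cstat × (Pplat − PEEP) = 46.0 × (21.2 − 10) = 46.0 × 11.2 = 515.2 mL.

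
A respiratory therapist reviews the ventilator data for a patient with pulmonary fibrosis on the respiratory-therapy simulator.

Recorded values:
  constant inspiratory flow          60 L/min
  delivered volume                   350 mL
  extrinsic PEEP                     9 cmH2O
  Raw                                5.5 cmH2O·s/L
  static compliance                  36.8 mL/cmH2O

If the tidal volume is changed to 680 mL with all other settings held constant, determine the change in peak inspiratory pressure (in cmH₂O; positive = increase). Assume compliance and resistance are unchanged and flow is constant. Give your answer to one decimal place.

PIP = Vt/C + R·V̇ + PEEP (constant-flow equation of motion).
Only the elastic term changes: ΔPIP = ΔVt / C = (680 − 350) / 36.8 = 8.967 cmH2O.

9.0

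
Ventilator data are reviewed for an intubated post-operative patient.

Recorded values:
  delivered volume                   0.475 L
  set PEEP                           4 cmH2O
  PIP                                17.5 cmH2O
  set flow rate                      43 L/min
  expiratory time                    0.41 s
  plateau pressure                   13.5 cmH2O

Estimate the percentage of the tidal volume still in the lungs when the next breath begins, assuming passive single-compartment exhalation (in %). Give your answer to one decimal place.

Flow: 43 L/min ÷ 60 = 0.7167 L/s.
R = (PIP − Pplat)/V̇ = (17.5 − 13.5) / 0.7167 = 4.0/0.7167 = 5.581 cmH2O·s/L.
C = Vt/(Pplat − PEEP) = 475.0 / (13.5 − 4) = 475.0/9.5 = 50.0 mL/cmH2O.
τ = R × C = 5.581 × 0.05 L/cmH2O = 0.2791 s.
Fraction remaining at end-expiration = e^(−Te/τ) = e^(−0.41/0.2791) = 0.2302 → 23.02%.

23.0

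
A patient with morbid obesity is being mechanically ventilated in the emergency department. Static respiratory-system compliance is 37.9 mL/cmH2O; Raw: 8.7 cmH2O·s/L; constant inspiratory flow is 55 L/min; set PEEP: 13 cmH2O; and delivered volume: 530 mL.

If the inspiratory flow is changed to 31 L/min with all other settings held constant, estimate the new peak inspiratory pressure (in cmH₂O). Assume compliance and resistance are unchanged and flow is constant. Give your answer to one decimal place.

Flow: 55 L/min ÷ 60 = 0.9167 L/s.
New flow: 31 L/min ÷ 60 = 0.5167 L/s.
PIP = Vt/C + R·V̇ + PEEP (constant-flow equation of motion).
Only the resistive term changes: ΔPIP = R × ΔV̇ = 8.7 × (0.5167 − 0.9167) = 8.7 × -0.4 = -3.48 cmH2O.
Original PIP = 530/37.9 + 8.7×0.9167 + 13 = 34.959 cmH2O; new PIP = 34.959 + (-3.48) = 31.479 cmH2O.

31.5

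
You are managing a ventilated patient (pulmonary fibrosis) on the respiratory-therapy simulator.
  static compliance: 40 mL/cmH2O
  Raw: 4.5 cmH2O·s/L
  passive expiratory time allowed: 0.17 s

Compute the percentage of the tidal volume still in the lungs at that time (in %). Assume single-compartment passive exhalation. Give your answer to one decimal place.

38.9

τ = R × C = 4.5 × 40 mL/cmH2O = 4.5 × 0.040 L/cmH2O = 0.18 s.
Passive exhalation: V(t)/V₀ = e^(−t/τ) = e^(−0.17/0.18) = 0.3889.
Fraction remaining = 0.3889 → 38.89%.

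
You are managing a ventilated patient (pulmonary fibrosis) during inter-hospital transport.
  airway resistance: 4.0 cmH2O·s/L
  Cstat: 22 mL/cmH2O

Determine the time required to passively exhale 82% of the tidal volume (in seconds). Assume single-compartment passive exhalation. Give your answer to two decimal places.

0.15

τ = R × C = 4.0 × 22 mL/cmH2O = 4.0 × 0.022 L/cmH2O = 0.088 s.
Exhaled fraction f = 1 − e^(−t/τ) → t = −τ·ln(1 − f) = −0.088·ln(0.18) = 0.1509 s.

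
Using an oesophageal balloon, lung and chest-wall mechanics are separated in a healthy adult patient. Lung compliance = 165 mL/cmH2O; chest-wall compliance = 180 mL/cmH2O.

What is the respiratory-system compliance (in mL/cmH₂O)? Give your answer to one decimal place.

86.1

Lung and chest wall are elastances in series: 1/Crs = 1/CL + 1/Ccw.
1/Crs = 1/165 + 1/180 = 0.01162.
Crs = 86.059 mL/cmH2O.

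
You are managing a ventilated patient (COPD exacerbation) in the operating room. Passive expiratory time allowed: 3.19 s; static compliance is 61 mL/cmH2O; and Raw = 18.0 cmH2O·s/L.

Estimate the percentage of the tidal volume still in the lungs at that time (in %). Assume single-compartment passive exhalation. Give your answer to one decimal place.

5.5

τ = R × C = 18.0 × 61 mL/cmH2O = 18.0 × 0.061 L/cmH2O = 1.098 s.
Passive exhalation: V(t)/V₀ = e^(−t/τ) = e^(−3.19/1.098) = 0.05473.
Fraction remaining = 0.05473 → 5.473%.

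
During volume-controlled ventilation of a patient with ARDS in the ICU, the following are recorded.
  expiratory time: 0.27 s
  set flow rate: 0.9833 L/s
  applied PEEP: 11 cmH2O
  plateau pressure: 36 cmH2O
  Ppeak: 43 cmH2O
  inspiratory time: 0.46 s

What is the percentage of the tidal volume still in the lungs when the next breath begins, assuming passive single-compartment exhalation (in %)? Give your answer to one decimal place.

12.3

Vt = flow × Ti = 0.9833 L/s × 0.46 s × 1000 mL/L = 452.32 mL.
R = (PIP − Pplat)/V̇ = (43 − 36) / 0.9833 = 7.0/0.9833 = 7.119 cmH2O·s/L.
C = Vt/(Pplat − PEEP) = 452.32 / (36 − 11) = 452.32/25.0 = 18.093 mL/cmH2O.
τ = R × C = 7.119 × 0.01809 L/cmH2O = 0.1288 s.
Fraction remaining at end-expiration = e^(−Te/τ) = e^(−0.27/0.1288) = 0.1229 → 12.29%.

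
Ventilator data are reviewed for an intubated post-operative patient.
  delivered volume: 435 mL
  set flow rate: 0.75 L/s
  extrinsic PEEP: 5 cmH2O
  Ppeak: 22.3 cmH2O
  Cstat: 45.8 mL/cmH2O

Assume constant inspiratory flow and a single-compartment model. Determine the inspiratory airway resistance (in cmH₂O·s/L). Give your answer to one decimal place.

Equation of motion (constant flow): PIP = Vt/C + R·V̇ + PEEP.
R·V̇ = PIP − Vt/C − PEEP = 22.3 − 435/45.8 − 5 = 22.3 − 9.498 − 5 = 7.802 cmH2O.
R = 7.802 / 0.75 = 10.403 cmH2O·s/L.

10.4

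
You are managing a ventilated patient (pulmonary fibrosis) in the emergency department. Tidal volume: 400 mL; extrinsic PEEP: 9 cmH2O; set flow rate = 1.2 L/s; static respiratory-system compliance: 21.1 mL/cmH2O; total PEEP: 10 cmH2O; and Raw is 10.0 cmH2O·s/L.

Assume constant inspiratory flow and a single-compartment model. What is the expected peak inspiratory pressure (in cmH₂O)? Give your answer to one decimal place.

Total PEEP = 10 cmH2O (set 9 + intrinsic 1); this is the baseline alveolar pressure.
Equation of motion (constant flow): PIP = Vt/C + R·V̇ + PEEP.
PIP = 400/21.1 + 10.0×1.2 + 10 = 18.957 + 12.0 + 10 = 40.957 cmH2O.

41.0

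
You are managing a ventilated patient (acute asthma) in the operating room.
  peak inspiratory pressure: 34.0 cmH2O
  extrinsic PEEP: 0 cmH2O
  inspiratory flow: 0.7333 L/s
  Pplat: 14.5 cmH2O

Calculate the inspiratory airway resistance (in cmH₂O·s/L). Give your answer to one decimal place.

26.6

Raw = (PIP − Pplat) / flow = (34.0 − 14.5) / 0.7333 = 19.5 / 0.7333 = 26.592 cmH2O·s/L.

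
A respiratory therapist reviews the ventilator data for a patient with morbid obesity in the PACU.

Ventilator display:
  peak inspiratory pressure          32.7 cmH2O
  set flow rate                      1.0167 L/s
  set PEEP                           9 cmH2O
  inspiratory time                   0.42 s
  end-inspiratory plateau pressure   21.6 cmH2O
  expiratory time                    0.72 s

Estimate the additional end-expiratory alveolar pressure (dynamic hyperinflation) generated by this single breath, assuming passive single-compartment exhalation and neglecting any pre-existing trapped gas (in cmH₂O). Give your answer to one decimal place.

1.8

Vt = flow × Ti = 1.0167 L/s × 0.42 s × 1000 mL/L = 427.01 mL.
R = (PIP − Pplat)/V̇ = (32.7 − 21.6) / 1.0167 = 11.1/1.0167 = 10.918 cmH2O·s/L.
C = Vt/(Pplat − PEEP) = 427.01 / (21.6 − 9) = 427.01/12.6 = 33.89 mL/cmH2O.
τ = R × C = 10.918 × 0.03389 L/cmH2O = 0.37 s.
Fraction remaining = e^(−Te/τ) = e^(−0.72/0.37) = 0.1429; trapped volume = 427.01 × 0.1429 = 61.02 mL.
Additional alveolar pressure from trapping ≈ V_trapped / C = 61.02 / 33.89 = 1.801 cmH2O.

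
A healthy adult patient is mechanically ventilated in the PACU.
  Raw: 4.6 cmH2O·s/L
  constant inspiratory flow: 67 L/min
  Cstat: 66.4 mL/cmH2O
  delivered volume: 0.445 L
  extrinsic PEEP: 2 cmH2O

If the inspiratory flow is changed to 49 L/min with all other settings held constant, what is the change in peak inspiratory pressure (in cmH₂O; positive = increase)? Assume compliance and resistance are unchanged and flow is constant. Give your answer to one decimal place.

Flow: 67 L/min ÷ 60 = 1.1167 L/s.
New flow: 49 L/min ÷ 60 = 0.8167 L/s.
PIP = Vt/C + R·V̇ + PEEP (constant-flow equation of motion).
Only the resistive term changes: ΔPIP = R × ΔV̇ = 4.6 × (0.8167 − 1.1167) = 4.6 × -0.3 = -1.38 cmH2O.

-1.4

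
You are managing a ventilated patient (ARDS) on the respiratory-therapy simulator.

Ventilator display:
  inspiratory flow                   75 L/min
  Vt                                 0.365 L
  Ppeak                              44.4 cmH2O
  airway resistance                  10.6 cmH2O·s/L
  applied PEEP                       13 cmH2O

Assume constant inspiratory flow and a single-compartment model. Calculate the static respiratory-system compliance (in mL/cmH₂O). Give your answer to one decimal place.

20.1

Flow: 75 L/min ÷ 60 = 1.25 L/s.
Equation of motion (constant flow): PIP = Vt/C + R·V̇ + PEEP.
Vt/C = PIP − R·V̇ − PEEP = 44.4 − 10.6×1.25 − 13 = 44.4 − 13.25 − 13 = 18.15 cmH2O.
C = Vt / 18.15 = 365 / 18.15 = 20.11 mL/cmH2O.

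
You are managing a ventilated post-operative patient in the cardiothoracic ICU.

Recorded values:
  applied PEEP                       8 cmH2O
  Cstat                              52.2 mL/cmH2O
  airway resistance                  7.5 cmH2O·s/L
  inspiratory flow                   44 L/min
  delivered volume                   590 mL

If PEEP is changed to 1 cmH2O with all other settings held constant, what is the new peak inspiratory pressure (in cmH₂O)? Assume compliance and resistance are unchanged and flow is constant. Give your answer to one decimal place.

Flow: 44 L/min ÷ 60 = 0.7333 L/s.
PIP = Vt/C + R·V̇ + PEEP (constant-flow equation of motion).
Only the baseline term changes: ΔPIP = ΔPEEP = 1 − 8 = -7.0 cmH2O.
Original PIP = 590/52.2 + 7.5×0.7333 + 8 = 24.802 cmH2O; new PIP = 24.802 + (-7.0) = 17.802 cmH2O.

17.8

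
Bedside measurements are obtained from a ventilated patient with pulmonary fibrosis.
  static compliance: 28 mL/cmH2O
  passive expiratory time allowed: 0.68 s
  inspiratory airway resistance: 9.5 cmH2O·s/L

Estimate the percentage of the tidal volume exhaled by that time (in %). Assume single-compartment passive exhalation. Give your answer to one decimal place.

τ = R × C = 9.5 × 28 mL/cmH2O = 9.5 × 0.028 L/cmH2O = 0.266 s.
Passive exhalation: V(t)/V₀ = e^(−t/τ) = e^(−0.68/0.266) = 0.07758.
Fraction exhaled = 1 − 0.07758 = 0.9224 → 92.24%.

92.2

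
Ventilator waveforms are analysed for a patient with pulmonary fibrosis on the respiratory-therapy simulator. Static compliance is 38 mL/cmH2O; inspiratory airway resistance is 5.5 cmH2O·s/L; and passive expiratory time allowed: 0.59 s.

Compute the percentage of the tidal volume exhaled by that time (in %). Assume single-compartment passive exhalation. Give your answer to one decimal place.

τ = R × C = 5.5 × 38 mL/cmH2O = 5.5 × 0.038 L/cmH2O = 0.209 s.
Passive exhalation: V(t)/V₀ = e^(−t/τ) = e^(−0.59/0.209) = 0.05943.
Fraction exhaled = 1 − 0.05943 = 0.9406 → 94.06%.

94.1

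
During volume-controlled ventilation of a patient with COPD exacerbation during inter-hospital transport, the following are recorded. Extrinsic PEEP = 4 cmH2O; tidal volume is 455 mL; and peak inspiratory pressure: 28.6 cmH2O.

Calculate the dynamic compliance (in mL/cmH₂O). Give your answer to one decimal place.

Dynamic compliance = Vt / (PIP − PEEP) = 455 / (28.6 − 4) = 455 / 24.6 = 18.496 mL/cmH2O.

18.5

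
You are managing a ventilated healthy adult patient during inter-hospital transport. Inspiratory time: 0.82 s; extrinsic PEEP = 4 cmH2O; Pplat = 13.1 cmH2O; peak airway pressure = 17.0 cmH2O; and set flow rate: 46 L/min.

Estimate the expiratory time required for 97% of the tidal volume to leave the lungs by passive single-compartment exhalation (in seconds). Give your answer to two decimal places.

1.23

Flow: 46 L/min ÷ 60 = 0.7667 L/s.
Vt = flow × Ti = 0.7667 L/s × 0.82 s × 1000 mL/L = 628.69 mL.
R = (PIP − Pplat)/V̇ = (17.0 − 13.1) / 0.7667 = 3.9/0.7667 = 5.087 cmH2O·s/L.
C = Vt/(Pplat − PEEP) = 628.69 / (13.1 − 4) = 628.69/9.1 = 69.087 mL/cmH2O.
τ = R × C = 5.087 × 0.06909 L/cmH2O = 0.3515 s.
t = −τ·ln(1 − 0.97) = −0.3515·ln(0.03) = 1.233 s.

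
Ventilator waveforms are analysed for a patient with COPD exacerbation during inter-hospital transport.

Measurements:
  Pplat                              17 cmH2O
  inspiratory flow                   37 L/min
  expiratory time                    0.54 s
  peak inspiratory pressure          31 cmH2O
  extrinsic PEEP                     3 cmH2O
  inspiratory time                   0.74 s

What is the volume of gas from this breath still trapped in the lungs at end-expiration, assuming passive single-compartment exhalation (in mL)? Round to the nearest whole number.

Flow: 37 L/min ÷ 60 = 0.6167 L/s.
Vt = flow × Ti = 0.6167 L/s × 0.74 s × 1000 mL/L = 456.36 mL.
R = (PIP − Pplat)/V̇ = (31 − 17) / 0.6167 = 14.0/0.6167 = 22.701 cmH2O·s/L.
C = Vt/(Pplat − PEEP) = 456.36 / (17 − 3) = 456.36/14.0 = 32.597 mL/cmH2O.
τ = R × C = 22.701 × 0.0326 L/cmH2O = 0.7401 s.
Fraction remaining = e^(−Te/τ) = e^(−0.54/0.7401) = 0.4821.
Trapped volume = 456.36 × 0.4821 = 220.01 mL.

220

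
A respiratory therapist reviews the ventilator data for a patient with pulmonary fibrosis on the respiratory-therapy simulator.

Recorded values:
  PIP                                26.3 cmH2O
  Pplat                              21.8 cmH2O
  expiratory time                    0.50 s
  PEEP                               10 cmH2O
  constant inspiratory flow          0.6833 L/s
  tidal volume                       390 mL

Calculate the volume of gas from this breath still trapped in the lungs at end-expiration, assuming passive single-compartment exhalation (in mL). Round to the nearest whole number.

R = (PIP − Pplat)/V̇ = (26.3 − 21.8) / 0.6833 = 4.5/0.6833 = 6.586 cmH2O·s/L.
C = Vt/(Pplat − PEEP) = 390.0 / (21.8 − 10) = 390.0/11.8 = 33.051 mL/cmH2O.
τ = R × C = 6.586 × 0.03305 L/cmH2O = 0.2177 s.
Fraction remaining = e^(−Te/τ) = e^(−0.50/0.2177) = 0.1006.
Trapped volume = 390.0 × 0.1006 = 39.234 mL.

39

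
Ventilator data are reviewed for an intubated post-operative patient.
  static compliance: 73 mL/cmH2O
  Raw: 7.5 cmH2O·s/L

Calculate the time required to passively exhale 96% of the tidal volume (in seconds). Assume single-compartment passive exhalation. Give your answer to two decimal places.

1.76

τ = R × C = 7.5 × 73 mL/cmH2O = 7.5 × 0.073 L/cmH2O = 0.5475 s.
Exhaled fraction f = 1 − e^(−t/τ) → t = −τ·ln(1 − f) = −0.5475·ln(0.04) = 1.762 s.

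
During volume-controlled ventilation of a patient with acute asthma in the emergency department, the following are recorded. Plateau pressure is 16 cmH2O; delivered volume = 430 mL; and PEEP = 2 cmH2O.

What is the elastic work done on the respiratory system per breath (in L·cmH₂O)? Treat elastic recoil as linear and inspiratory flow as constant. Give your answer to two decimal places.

Elastic work ≈ ½ × (Pplat − PEEP) × Vt = 0.5 × (16 − 2) × 0.430 L = 0.5 × 14.0 × 0.430 = 3.01 L·cmH2O.

3.01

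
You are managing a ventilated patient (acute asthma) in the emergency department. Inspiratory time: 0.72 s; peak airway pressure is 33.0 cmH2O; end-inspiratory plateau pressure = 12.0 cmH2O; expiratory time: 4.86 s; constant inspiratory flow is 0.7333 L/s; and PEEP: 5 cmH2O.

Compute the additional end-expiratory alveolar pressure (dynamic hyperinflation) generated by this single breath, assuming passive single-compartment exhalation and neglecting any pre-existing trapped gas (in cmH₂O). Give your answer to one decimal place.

Vt = flow × Ti = 0.7333 L/s × 0.72 s × 1000 mL/L = 527.98 mL.
R = (PIP − Pplat)/V̇ = (33.0 − 12.0) / 0.7333 = 21.0/0.7333 = 28.638 cmH2O·s/L.
C = Vt/(Pplat − PEEP) = 527.98 / (12.0 − 5) = 527.98/7.0 = 75.426 mL/cmH2O.
τ = R × C = 28.638 × 0.07543 L/cmH2O = 2.16 s.
Fraction remaining = e^(−Te/τ) = e^(−4.86/2.16) = 0.1054; trapped volume = 527.98 × 0.1054 = 55.649 mL.
Additional alveolar pressure from trapping ≈ V_trapped / C = 55.649 / 75.426 = 0.7378 cmH2O.

0.7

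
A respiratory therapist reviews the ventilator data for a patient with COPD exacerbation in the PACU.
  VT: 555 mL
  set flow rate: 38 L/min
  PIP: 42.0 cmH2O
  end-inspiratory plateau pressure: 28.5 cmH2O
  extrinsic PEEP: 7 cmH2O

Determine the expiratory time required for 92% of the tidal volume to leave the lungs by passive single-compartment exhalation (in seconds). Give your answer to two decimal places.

Flow: 38 L/min ÷ 60 = 0.6333 L/s.
R = (PIP − Pplat)/V̇ = (42.0 − 28.5) / 0.6333 = 13.5/0.6333 = 21.317 cmH2O·s/L.
C = Vt/(Pplat − PEEP) = 555.0 / (28.5 − 7) = 555.0/21.5 = 25.814 mL/cmH2O.
τ = R × C = 21.317 × 0.02581 L/cmH2O = 0.5502 s.
t = −τ·ln(1 − 0.92) = −0.5502·ln(0.08) = 1.39 s.

1.39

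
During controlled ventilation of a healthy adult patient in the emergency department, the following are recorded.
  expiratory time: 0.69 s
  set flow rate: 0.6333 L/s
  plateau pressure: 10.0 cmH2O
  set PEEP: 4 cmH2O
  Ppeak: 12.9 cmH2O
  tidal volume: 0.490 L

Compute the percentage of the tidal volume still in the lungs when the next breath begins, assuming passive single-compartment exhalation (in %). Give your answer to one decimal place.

15.8

R = (PIP − Pplat)/V̇ = (12.9 − 10.0) / 0.6333 = 2.9/0.6333 = 4.579 cmH2O·s/L.
C = Vt/(Pplat − PEEP) = 490.0 / (10.0 − 4) = 490.0/6.0 = 81.667 mL/cmH2O.
τ = R × C = 4.579 × 0.08167 L/cmH2O = 0.374 s.
Fraction remaining at end-expiration = e^(−Te/τ) = e^(−0.69/0.374) = 0.158 → 15.8%.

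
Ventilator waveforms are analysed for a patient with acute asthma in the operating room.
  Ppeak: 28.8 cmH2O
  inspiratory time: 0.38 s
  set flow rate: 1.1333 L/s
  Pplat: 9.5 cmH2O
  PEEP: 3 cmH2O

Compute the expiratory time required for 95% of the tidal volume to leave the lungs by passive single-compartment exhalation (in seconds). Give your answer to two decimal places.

Vt = flow × Ti = 1.1333 L/s × 0.38 s × 1000 mL/L = 430.65 mL.
R = (PIP − Pplat)/V̇ = (28.8 − 9.5) / 1.1333 = 19.3/1.1333 = 17.03 cmH2O·s/L.
C = Vt/(Pplat − PEEP) = 430.65 / (9.5 − 3) = 430.65/6.5 = 66.254 mL/cmH2O.
τ = R × C = 17.03 × 0.06625 L/cmH2O = 1.128 s.
t = −τ·ln(1 − 0.95) = −1.128·ln(0.05) = 3.379 s.

3.38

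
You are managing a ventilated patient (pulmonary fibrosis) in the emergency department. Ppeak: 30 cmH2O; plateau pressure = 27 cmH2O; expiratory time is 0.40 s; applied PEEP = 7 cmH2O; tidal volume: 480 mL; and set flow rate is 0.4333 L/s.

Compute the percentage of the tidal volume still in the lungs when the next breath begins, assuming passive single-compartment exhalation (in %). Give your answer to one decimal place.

9.0

R = (PIP − Pplat)/V̇ = (30 − 27) / 0.4333 = 3.0/0.4333 = 6.924 cmH2O·s/L.
C = Vt/(Pplat − PEEP) = 480.0 / (27 − 7) = 480.0/20.0 = 24.0 mL/cmH2O.
τ = R × C = 6.924 × 0.024 L/cmH2O = 0.1662 s.
Fraction remaining at end-expiration = e^(−Te/τ) = e^(−0.40/0.1662) = 0.09011 → 9.011%.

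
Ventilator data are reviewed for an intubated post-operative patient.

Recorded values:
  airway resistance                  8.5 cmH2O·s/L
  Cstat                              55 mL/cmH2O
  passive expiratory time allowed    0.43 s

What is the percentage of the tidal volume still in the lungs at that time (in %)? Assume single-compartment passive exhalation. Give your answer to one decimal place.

39.9

τ = R × C = 8.5 × 55 mL/cmH2O = 8.5 × 0.055 L/cmH2O = 0.4675 s.
Passive exhalation: V(t)/V₀ = e^(−t/τ) = e^(−0.43/0.4675) = 0.3986.
Fraction remaining = 0.3986 → 39.86%.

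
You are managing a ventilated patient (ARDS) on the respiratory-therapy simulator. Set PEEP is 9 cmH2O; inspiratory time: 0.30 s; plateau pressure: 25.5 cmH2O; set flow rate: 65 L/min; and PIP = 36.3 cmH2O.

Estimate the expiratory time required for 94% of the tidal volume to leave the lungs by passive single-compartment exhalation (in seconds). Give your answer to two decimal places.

0.55

Flow: 65 L/min ÷ 60 = 1.0833 L/s.
Vt = flow × Ti = 1.0833 L/s × 0.30 s × 1000 mL/L = 324.99 mL.
R = (PIP − Pplat)/V̇ = (36.3 − 25.5) / 1.0833 = 10.8/1.0833 = 9.97 cmH2O·s/L.
C = Vt/(Pplat − PEEP) = 324.99 / (25.5 − 9) = 324.99/16.5 = 19.696 mL/cmH2O.
τ = R × C = 9.97 × 0.0197 L/cmH2O = 0.1964 s.
t = −τ·ln(1 − 0.94) = −0.1964·ln(0.06) = 0.5526 s.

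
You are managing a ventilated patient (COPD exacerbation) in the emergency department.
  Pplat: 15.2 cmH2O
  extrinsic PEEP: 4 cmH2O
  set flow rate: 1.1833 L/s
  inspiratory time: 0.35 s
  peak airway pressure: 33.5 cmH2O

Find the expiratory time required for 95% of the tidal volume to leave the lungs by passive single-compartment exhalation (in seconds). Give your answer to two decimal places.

1.71

Vt = flow × Ti = 1.1833 L/s × 0.35 s × 1000 mL/L = 414.16 mL.
R = (PIP − Pplat)/V̇ = (33.5 − 15.2) / 1.1833 = 18.3/1.1833 = 15.465 cmH2O·s/L.
C = Vt/(Pplat − PEEP) = 414.16 / (15.2 − 4) = 414.16/11.2 = 36.979 mL/cmH2O.
τ = R × C = 15.465 × 0.03698 L/cmH2O = 0.5719 s.
t = −τ·ln(1 − 0.95) = −0.5719·ln(0.05) = 1.713 s.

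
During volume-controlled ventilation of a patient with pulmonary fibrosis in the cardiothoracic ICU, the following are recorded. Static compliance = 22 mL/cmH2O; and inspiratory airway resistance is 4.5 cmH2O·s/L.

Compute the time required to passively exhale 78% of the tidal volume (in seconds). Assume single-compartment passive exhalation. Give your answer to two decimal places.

τ = R × C = 4.5 × 22 mL/cmH2O = 4.5 × 0.022 L/cmH2O = 0.099 s.
Exhaled fraction f = 1 − e^(−t/τ) → t = −τ·ln(1 − f) = −0.099·ln(0.22) = 0.1499 s.

0.15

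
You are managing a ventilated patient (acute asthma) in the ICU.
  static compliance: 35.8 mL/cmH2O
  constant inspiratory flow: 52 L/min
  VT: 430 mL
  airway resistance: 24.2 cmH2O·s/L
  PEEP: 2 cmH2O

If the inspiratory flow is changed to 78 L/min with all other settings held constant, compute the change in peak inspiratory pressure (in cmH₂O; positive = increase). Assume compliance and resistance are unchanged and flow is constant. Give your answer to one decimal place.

Flow: 52 L/min ÷ 60 = 0.8667 L/s.
New flow: 78 L/min ÷ 60 = 1.3 L/s.
PIP = Vt/C + R·V̇ + PEEP (constant-flow equation of motion).
Only the resistive term changes: ΔPIP = R × ΔV̇ = 24.2 × (1.3 − 0.8667) = 24.2 × 0.4333 = 10.486 cmH2O.

10.5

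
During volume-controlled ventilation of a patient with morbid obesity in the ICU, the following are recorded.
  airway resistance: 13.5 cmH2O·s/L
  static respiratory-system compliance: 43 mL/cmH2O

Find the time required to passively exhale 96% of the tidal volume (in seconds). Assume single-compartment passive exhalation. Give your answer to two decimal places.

τ = R × C = 13.5 × 43 mL/cmH2O = 13.5 × 0.043 L/cmH2O = 0.5805 s.
Exhaled fraction f = 1 − e^(−t/τ) → t = −τ·ln(1 − f) = −0.5805·ln(0.04) = 1.869 s.

1.87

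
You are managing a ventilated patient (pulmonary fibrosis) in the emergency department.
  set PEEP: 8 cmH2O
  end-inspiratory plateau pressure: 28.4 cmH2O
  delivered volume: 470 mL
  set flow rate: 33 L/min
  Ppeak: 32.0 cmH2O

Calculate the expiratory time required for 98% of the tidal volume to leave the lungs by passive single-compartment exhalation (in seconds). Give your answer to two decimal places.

0.59

Flow: 33 L/min ÷ 60 = 0.55 L/s.
R = (PIP − Pplat)/V̇ = (32.0 − 28.4) / 0.55 = 3.6/0.55 = 6.545 cmH2O·s/L.
C = Vt/(Pplat − PEEP) = 470.0 / (28.4 − 8) = 470.0/20.4 = 23.039 mL/cmH2O.
τ = R × C = 6.545 × 0.02304 L/cmH2O = 0.1508 s.
t = −τ·ln(1 − 0.98) = −0.1508·ln(0.02) = 0.5899 s.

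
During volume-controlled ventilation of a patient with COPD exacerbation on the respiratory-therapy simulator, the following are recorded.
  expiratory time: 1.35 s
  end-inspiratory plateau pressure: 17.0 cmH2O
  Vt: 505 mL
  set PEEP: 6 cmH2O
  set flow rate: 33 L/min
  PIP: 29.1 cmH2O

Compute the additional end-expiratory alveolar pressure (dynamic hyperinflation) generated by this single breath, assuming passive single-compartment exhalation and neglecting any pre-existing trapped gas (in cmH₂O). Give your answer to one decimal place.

2.9

Flow: 33 L/min ÷ 60 = 0.55 L/s.
R = (PIP − Pplat)/V̇ = (29.1 − 17.0) / 0.55 = 12.1/0.55 = 22.0 cmH2O·s/L.
C = Vt/(Pplat − PEEP) = 505.0 / (17.0 − 6) = 505.0/11.0 = 45.909 mL/cmH2O.
τ = R × C = 22.0 × 0.04591 L/cmH2O = 1.01 s.
Fraction remaining = e^(−Te/τ) = e^(−1.35/1.01) = 0.2627; trapped volume = 505.0 × 0.2627 = 132.66 mL.
Additional alveolar pressure from trapping ≈ V_trapped / C = 132.66 / 45.909 = 2.89 cmH2O.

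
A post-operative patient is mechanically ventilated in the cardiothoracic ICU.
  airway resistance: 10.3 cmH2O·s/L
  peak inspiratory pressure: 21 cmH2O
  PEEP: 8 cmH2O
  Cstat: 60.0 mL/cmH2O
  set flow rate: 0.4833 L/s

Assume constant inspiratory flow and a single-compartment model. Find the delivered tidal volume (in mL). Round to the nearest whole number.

Equation of motion (constant flow): PIP = Vt/C + R·V̇ + PEEP.
Vt/C = PIP − R·V̇ − PEEP = 21 − 4.978 − 8 = 8.022 cmH2O.
Vt = C × 8.022 = 60.0 × 8.022 = 481.32 mL.

481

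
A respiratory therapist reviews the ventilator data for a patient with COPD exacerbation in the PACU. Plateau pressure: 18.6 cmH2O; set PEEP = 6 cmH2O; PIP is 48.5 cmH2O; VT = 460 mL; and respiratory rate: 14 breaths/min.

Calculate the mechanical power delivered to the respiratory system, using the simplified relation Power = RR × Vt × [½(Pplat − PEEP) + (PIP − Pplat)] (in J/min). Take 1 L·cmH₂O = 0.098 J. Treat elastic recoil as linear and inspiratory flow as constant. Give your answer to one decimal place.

Per-breath work = Vt × [½(Pplat−PEEP) + (PIP−Pplat)] = 0.460 × [0.5×12.6 + 29.9] = 0.460 × 36.2 = 16.652 L·cmH2O.
Power = 14 × 16.652 = 233.13 L·cmH2O/min.
× 0.098 J/(L·cmH2O) → 22.847 J/min.

22.8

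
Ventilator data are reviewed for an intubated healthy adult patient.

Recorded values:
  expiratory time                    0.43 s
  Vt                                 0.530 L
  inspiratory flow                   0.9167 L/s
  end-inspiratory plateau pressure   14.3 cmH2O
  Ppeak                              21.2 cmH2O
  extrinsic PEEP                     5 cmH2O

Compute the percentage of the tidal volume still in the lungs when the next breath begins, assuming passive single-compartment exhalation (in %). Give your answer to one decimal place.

R = (PIP − Pplat)/V̇ = (21.2 − 14.3) / 0.9167 = 6.9/0.9167 = 7.527 cmH2O·s/L.
C = Vt/(Pplat − PEEP) = 530.0 / (14.3 − 5) = 530.0/9.3 = 56.989 mL/cmH2O.
τ = R × C = 7.527 × 0.05699 L/cmH2O = 0.429 s.
Fraction remaining at end-expiration = e^(−Te/τ) = e^(−0.43/0.429) = 0.367 → 36.7%.

36.7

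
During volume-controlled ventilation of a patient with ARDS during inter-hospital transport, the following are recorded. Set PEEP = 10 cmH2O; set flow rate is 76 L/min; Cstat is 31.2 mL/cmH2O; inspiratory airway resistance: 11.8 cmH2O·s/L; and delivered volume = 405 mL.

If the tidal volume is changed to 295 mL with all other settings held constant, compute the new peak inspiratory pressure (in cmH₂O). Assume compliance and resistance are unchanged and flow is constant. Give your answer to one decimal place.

Flow: 76 L/min ÷ 60 = 1.2667 L/s.
PIP = Vt/C + R·V̇ + PEEP (constant-flow equation of motion).
Only the elastic term changes: ΔPIP = ΔVt / C = (295 − 405) / 31.2 = -3.526 cmH2O.
Original PIP = 405/31.2 + 11.8×1.2667 + 10 = 37.928 cmH2O; new PIP = 37.928 + (-3.526) = 34.402 cmH2O.

34.4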